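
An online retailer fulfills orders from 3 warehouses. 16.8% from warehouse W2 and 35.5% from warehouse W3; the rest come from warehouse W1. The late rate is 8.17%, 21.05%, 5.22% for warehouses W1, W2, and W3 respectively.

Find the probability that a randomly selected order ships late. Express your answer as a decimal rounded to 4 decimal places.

0.0929

P(W1) = 1 − (0.168 + 0.355) = 0.477.
P(L) = P(L|W1)·P(W1) + P(L|W2)·P(W2) + P(L|W3)·P(W3)
      = 0.0817·0.477 + 0.2105·0.168 + 0.0522·0.355
      = 0.0389709 + 0.035364 + 0.018531 = 0.0928659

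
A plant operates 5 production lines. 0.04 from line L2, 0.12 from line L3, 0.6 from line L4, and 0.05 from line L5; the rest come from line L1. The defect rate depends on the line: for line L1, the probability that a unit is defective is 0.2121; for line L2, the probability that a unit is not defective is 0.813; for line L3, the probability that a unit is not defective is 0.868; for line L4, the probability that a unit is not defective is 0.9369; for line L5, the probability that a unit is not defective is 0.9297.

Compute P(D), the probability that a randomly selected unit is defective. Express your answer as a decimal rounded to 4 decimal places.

P(D) ≈ 0.1050

P(L1) = 1 − (0.04 + 0.12 + 0.6 + 0.05) = 0.19.
P(D|L2) = 1 − 0.813 = 0.187.
P(D|L3) = 1 − 0.868 = 0.132.
P(D|L4) = 1 − 0.9369 = 0.0631.
P(D|L5) = 1 − 0.9297 = 0.0703.
By the law of total probability,
P(D) = P(D|L1)·P(L1) + P(D|L2)·P(L2) + P(D|L3)·P(L3) + P(D|L4)·P(L4) + P(D|L5)·P(L5)
      = 0.2121·0.19 + 0.187·0.04 + 0.132·0.12 + 0.0631·0.6 + 0.0703·0.05
      = 0.040299 + 0.00748 + 0.01584 + 0.03786 + 0.003515 = 0.104994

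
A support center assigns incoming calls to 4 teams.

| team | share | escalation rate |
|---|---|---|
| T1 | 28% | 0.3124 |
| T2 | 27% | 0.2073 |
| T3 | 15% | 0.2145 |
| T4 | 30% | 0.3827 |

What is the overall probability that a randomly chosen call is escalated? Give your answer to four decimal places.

P(E) ≈ 0.2904

P(E) = P(E|T1)·P(T1) + P(E|T2)·P(T2) + P(E|T3)·P(T3) + P(E|T4)·P(T4)
      = 0.3124·0.28 + 0.2073·0.27 + 0.2145·0.15 + 0.3827·0.3
      = 0.087472 + 0.055971 + 0.032175 + 0.11481 = 0.290428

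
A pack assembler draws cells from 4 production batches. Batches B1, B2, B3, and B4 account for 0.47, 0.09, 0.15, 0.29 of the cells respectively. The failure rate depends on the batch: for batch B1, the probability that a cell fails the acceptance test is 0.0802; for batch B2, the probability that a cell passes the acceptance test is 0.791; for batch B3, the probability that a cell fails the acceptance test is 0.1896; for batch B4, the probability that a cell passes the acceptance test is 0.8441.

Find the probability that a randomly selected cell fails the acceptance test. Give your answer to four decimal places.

P(F|B2) = 1 − 0.791 = 0.209.
P(F|B4) = 1 − 0.8441 = 0.1559.
P(F) = P(F|B1)·P(B1) + P(F|B2)·P(B2) + P(F|B3)·P(B3) + P(F|B4)·P(B4)
      = 0.0802·0.47 + 0.209·0.09 + 0.1896·0.15 + 0.1559·0.29
      = 0.037694 + 0.01881 + 0.02844 + 0.045211 = 0.130155

0.1302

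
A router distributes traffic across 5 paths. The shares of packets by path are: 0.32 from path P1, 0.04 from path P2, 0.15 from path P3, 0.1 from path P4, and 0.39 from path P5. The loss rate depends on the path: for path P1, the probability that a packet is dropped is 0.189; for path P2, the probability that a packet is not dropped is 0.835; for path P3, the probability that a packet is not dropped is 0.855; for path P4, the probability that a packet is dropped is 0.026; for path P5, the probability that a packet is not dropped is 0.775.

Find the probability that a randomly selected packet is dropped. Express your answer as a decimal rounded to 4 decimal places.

P(L) ≈ 0.1792

P(L|P2) = 1 − 0.835 = 0.165.
P(L|P3) = 1 − 0.855 = 0.145.
P(L|P5) = 1 − 0.775 = 0.225.
P(L) = P(L|P1)·P(P1) + P(L|P2)·P(P2) + P(L|P3)·P(P3) + P(L|P4)·P(P4) + P(L|P5)·P(P5)
      = 0.189·0.32 + 0.165·0.04 + 0.145·0.15 + 0.026·0.1 + 0.225·0.39
      = 0.06048 + 0.0066 + 0.02175 + 0.0026 + 0.08775 = 0.17918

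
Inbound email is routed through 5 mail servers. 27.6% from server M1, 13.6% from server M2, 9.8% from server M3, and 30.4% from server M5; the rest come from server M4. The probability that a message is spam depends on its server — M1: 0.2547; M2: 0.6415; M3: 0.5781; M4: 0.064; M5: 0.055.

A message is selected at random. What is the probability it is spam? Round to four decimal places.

P(M4) = 1 − (0.276 + 0.136 + 0.098 + 0.304) = 0.186.
By the law of total probability,
P(S) = P(S|M1)·P(M1) + P(S|M2)·P(M2) + P(S|M3)·P(M3) + P(S|M4)·P(M4) + P(S|M5)·P(M5)
      = 0.2547·0.276 + 0.6415·0.136 + 0.5781·0.098 + 0.064·0.186 + 0.055·0.304
      = 0.0702972 + 0.087244 + 0.0566538 + 0.011904 + 0.01672 = 0.242819

0.2428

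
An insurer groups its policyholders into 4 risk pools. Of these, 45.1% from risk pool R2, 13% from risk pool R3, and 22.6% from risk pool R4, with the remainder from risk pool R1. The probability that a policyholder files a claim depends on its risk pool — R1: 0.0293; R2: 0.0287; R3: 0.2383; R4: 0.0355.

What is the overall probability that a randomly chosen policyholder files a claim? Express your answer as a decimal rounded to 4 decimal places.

P(C) ≈ 0.0576

P(R1) = 1 − (0.451 + 0.13 + 0.226) = 0.193.
Using total probability over the partition,
P(C) = P(C|R1)·P(R1) + P(C|R2)·P(R2) + P(C|R3)·P(R3) + P(C|R4)·P(R4)
      = 0.0293·0.193 + 0.0287·0.451 + 0.2383·0.13 + 0.0355·0.226
      = 0.0056549 + 0.0129437 + 0.030979 + 0.008023 = 0.0576006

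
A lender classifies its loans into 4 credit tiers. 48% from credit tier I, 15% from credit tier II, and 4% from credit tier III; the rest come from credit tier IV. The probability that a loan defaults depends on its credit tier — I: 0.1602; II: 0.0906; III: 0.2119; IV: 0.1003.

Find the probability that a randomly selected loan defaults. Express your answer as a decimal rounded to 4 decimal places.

P(D) ≈ 0.1321

P(IV) = 1 − (0.48 + 0.15 + 0.04) = 0.33.
P(D) = P(D|I)·P(I) + P(D|II)·P(II) + P(D|III)·P(III) + P(D|IV)·P(IV)
      = 0.1602·0.48 + 0.0906·0.15 + 0.2119·0.04 + 0.1003·0.33
      = 0.076896 + 0.01359 + 0.008476 + 0.033099 = 0.132061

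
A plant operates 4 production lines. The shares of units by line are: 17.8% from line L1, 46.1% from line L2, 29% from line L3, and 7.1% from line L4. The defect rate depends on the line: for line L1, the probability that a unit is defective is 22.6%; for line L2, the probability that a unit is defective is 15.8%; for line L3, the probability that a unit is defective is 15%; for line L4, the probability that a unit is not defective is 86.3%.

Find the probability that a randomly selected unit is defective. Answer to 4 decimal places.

P(D|L4) = 1 − 0.863 = 0.137.
P(D) = P(D|L1)·P(L1) + P(D|L2)·P(L2) + P(D|L3)·P(L3) + P(D|L4)·P(L4)
      = 0.226·0.178 + 0.158·0.461 + 0.15·0.29 + 0.137·0.071
      = 0.040228 + 0.072838 + 0.0435 + 0.009727 = 0.166293

P(D) ≈ 0.1663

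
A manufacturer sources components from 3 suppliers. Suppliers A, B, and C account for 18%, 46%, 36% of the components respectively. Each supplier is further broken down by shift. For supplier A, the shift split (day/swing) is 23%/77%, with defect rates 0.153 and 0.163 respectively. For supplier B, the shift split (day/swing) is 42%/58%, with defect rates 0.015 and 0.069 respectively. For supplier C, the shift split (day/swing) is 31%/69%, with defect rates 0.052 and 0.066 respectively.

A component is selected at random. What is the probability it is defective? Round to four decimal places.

0.0724

P(D|A) = 0.23·0.153 + 0.77·0.163 = 0.03519 + 0.12551 = 0.1607
P(D|B) = 0.42·0.015 + 0.58·0.069 = 0.0063 + 0.04002 = 0.04632
P(D|C) = 0.31·0.052 + 0.69·0.066 = 0.01612 + 0.04554 = 0.06166
Then overall,
P(D) = 0.18·0.1607 + 0.46·0.04632 + 0.36·0.06166
      = 0.028926 + 0.0213072 + 0.0221976 = 0.0724308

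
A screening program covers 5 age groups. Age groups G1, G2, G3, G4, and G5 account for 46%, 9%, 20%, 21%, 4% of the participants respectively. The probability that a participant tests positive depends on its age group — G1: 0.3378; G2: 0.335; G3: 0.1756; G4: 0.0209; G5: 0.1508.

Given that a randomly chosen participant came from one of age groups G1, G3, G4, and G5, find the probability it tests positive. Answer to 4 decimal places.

Let S = {G1, G3, G4, G5}.
P(S) = 0.46 + 0.2 + 0.21 + 0.04 = 0.91.
P(T ∩ S) = 0.3378·0.46 + 0.1756·0.2 + 0.0209·0.21 + 0.1508·0.04 = 0.155388 + 0.03512 + 0.004389 + 0.006032 = 0.200929.
P(T | S) = 0.200929 / 0.91 = 0.220801…

P(T|S) ≈ 0.2208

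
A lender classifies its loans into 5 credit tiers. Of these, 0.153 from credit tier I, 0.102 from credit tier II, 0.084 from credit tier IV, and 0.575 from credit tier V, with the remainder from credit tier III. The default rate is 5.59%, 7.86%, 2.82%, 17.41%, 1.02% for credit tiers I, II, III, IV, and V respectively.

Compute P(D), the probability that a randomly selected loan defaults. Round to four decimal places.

P(D) ≈ 0.0395

P(III) = 1 − (0.153 + 0.102 + 0.084 + 0.575) = 0.086.
P(D) = P(D|I)·P(I) + P(D|II)·P(II) + P(D|III)·P(III) + P(D|IV)·P(IV) + P(D|V)·P(V)
      = 0.0559·0.153 + 0.0786·0.102 + 0.0282·0.086 + 0.1741·0.084 + 0.0102·0.575
      = 0.0085527 + 0.0080172 + 0.0024252 + 0.0146244 + 0.005865 = 0.0394845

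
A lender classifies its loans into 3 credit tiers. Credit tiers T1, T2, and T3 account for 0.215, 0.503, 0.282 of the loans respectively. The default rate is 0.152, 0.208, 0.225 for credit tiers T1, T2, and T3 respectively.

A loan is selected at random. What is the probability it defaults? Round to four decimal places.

P(D) = P(D|T1)·P(T1) + P(D|T2)·P(T2) + P(D|T3)·P(T3)
      = 0.152·0.215 + 0.208·0.503 + 0.225·0.282
      = 0.03268 + 0.104624 + 0.06345 = 0.200754

0.2008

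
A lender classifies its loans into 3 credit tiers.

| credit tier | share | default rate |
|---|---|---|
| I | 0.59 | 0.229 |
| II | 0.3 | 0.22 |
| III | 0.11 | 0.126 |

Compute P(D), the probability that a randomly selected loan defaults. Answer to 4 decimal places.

By the law of total probability,
P(D) = P(D|I)·P(I) + P(D|II)·P(II) + P(D|III)·P(III)
      = 0.229·0.59 + 0.22·0.3 + 0.126·0.11
      = 0.13511 + 0.066 + 0.01386 = 0.21497

0.2150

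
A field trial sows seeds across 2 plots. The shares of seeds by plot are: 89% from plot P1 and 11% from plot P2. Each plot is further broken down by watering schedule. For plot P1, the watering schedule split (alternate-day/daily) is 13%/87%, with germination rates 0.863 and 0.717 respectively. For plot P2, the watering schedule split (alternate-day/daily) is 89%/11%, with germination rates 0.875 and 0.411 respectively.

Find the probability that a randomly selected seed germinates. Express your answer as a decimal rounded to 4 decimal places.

0.7457

P(G|P1) = 0.13·0.863 + 0.87·0.717 = 0.11219 + 0.62379 = 0.73598
P(G|P2) = 0.89·0.875 + 0.11·0.411 = 0.77875 + 0.04521 = 0.82396
Then overall,
P(G) = 0.89·0.73598 + 0.11·0.82396
      = 0.6550222 + 0.0906356 = 0.7456578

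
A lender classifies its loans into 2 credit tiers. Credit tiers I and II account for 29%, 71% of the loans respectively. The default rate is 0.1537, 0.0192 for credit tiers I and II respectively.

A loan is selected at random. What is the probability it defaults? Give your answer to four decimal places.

P(D) ≈ 0.0582

P(D) = P(D|I)·P(I) + P(D|II)·P(II)
      = 0.1537·0.29 + 0.0192·0.71
      = 0.044573 + 0.013632 = 0.058205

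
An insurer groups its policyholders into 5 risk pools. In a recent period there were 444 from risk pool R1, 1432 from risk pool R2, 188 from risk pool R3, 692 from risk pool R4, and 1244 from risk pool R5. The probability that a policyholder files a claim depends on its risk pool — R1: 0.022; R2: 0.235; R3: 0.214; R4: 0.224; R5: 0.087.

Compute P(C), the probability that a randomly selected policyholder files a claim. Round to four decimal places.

0.1624

Total: 444 + 1432 + 188 + 692 + 1244 = 4000.
P(R1) = 444/4000 = 0.111. P(R2) = 1432/4000 = 0.358. P(R3) = 188/4000 = 0.047. P(R4) = 692/4000 = 0.173. P(R5) = 1244/4000 = 0.311.
By the law of total probability,
P(C) = P(C|R1)·P(R1) + P(C|R2)·P(R2) + P(C|R3)·P(R3) + P(C|R4)·P(R4) + P(C|R5)·P(R5)
      = 0.022·0.111 + 0.235·0.358 + 0.214·0.047 + 0.224·0.173 + 0.087·0.311
      = 0.002442 + 0.08413 + 0.010058 + 0.038752 + 0.027057 = 0.162439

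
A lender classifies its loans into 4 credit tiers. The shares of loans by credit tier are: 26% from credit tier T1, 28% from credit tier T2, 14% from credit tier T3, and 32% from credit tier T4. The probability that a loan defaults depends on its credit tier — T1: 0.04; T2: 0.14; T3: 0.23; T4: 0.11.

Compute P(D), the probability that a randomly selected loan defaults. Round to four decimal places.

P(D) ≈ 0.1170

By the law of total probability,
P(D) = P(D|T1)·P(T1) + P(D|T2)·P(T2) + P(D|T3)·P(T3) + P(D|T4)·P(T4)
      = 0.04·0.26 + 0.14·0.28 + 0.23·0.14 + 0.11·0.32
      = 0.0104 + 0.0392 + 0.0322 + 0.0352 = 0.117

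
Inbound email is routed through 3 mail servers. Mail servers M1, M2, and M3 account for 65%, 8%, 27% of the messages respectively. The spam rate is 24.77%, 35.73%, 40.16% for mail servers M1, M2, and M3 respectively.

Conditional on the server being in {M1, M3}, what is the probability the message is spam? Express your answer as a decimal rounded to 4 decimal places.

0.2929

Let J = {M1, M3}.
P(J) = 0.65 + 0.27 = 0.92.
P(S ∩ J) = 0.2477·0.65 + 0.4016·0.27 = 0.161005 + 0.108432 = 0.269437.
P(S | J) = 0.269437 / 0.92 = 0.292866…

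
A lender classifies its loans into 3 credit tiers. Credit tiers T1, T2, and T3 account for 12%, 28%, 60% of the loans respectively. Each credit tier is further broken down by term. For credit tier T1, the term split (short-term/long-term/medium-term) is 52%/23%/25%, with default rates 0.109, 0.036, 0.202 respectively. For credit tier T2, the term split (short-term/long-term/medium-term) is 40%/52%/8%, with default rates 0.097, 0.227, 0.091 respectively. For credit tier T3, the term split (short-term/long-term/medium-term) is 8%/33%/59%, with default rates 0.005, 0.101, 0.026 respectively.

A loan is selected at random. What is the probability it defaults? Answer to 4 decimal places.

P(D|T1) = 0.52·0.109 + 0.23·0.036 + 0.25·0.202 = 0.05668 + 0.00828 + 0.0505 = 0.11546
P(D|T2) = 0.4·0.097 + 0.52·0.227 + 0.08·0.091 = 0.0388 + 0.11804 + 0.00728 = 0.16412
P(D|T3) = 0.08·0.005 + 0.33·0.101 + 0.59·0.026 = 0.0004 + 0.03333 + 0.01534 = 0.04907
By total probability over the outer partition,
P(D) = 0.12·0.11546 + 0.28·0.16412 + 0.6·0.04907
      = 0.0138552 + 0.0459536 + 0.029442 = 0.0892508

P(D) ≈ 0.0893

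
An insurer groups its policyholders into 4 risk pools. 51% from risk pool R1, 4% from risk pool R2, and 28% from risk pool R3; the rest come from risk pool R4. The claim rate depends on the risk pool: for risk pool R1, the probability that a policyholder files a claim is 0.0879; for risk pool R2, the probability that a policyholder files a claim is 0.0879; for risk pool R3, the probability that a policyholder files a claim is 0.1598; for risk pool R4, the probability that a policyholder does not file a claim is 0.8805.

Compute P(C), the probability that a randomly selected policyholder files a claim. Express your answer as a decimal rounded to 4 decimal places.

0.1134

P(R4) = 1 − (0.51 + 0.04 + 0.28) = 0.17.
P(C|R4) = 1 − 0.8805 = 0.1195.
P(C) = P(C|R1)·P(R1) + P(C|R2)·P(R2) + P(C|R3)·P(R3) + P(C|R4)·P(R4)
      = 0.0879·0.51 + 0.0879·0.04 + 0.1598·0.28 + 0.1195·0.17
      = 0.044829 + 0.003516 + 0.044744 + 0.020315 = 0.113404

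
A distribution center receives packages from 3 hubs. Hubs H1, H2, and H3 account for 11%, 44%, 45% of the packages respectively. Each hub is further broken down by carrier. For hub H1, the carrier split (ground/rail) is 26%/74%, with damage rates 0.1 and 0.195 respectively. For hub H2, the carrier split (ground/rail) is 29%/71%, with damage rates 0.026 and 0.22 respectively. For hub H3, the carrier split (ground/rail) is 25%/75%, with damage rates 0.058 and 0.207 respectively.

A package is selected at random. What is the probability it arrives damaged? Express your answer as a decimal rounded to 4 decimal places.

P(D|H1) = 0.26·0.1 + 0.74·0.195 = 0.026 + 0.1443 = 0.1703
P(D|H2) = 0.29·0.026 + 0.71·0.22 = 0.00754 + 0.1562 = 0.16374
P(D|H3) = 0.25·0.058 + 0.75·0.207 = 0.0145 + 0.15525 = 0.16975
By total probability over the outer partition,
P(D) = 0.11·0.1703 + 0.44·0.16374 + 0.45·0.16975
      = 0.018733 + 0.0720456 + 0.0763875 = 0.1671661

0.1672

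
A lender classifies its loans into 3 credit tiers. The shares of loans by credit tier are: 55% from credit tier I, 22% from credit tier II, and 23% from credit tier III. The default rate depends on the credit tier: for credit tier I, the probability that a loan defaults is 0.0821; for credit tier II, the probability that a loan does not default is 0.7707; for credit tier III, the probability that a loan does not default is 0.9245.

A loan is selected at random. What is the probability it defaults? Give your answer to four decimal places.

P(D) ≈ 0.1130

P(D|II) = 1 − 0.7707 = 0.2293.
P(D|III) = 1 − 0.9245 = 0.0755.
P(D) = P(D|I)·P(I) + P(D|II)·P(II) + P(D|III)·P(III)
      = 0.0821·0.55 + 0.2293·0.22 + 0.0755·0.23
      = 0.045155 + 0.050446 + 0.017365 = 0.112966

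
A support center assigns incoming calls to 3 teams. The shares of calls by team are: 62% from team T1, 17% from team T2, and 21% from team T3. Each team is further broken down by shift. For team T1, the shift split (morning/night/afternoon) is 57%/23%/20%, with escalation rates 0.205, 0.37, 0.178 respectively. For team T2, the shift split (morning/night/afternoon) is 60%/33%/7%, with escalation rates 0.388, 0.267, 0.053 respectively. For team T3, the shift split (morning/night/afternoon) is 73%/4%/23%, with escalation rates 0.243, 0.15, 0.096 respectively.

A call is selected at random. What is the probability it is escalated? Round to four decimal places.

P(E|T1) = 0.57·0.205 + 0.23·0.37 + 0.2·0.178 = 0.11685 + 0.0851 + 0.0356 = 0.23755
P(E|T2) = 0.6·0.388 + 0.33·0.267 + 0.07·0.053 = 0.2328 + 0.08811 + 0.00371 = 0.32462
P(E|T3) = 0.73·0.243 + 0.04·0.15 + 0.23·0.096 = 0.17739 + 0.006 + 0.02208 = 0.20547
By total probability over the outer partition,
P(E) = 0.62·0.23755 + 0.17·0.32462 + 0.21·0.20547
      = 0.147281 + 0.0551854 + 0.0431487 = 0.2456151

P(E) ≈ 0.2456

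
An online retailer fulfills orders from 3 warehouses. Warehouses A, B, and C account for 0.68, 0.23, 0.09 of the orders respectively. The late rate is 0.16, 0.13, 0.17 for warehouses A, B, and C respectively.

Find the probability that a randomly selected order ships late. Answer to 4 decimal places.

Using total probability over the partition,
P(L) = P(L|A)·P(A) + P(L|B)·P(B) + P(L|C)·P(C)
      = 0.16·0.68 + 0.13·0.23 + 0.17·0.09
      = 0.1088 + 0.0299 + 0.0153 = 0.154

0.1540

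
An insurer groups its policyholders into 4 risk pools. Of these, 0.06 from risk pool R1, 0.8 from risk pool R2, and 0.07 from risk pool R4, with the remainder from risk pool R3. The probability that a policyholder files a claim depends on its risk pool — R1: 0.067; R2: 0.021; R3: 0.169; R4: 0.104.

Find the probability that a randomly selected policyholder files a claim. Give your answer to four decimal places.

P(C) ≈ 0.0399

P(R3) = 1 − (0.06 + 0.8 + 0.07) = 0.07.
Summing over the partition,
P(C) = P(C|R1)·P(R1) + P(C|R2)·P(R2) + P(C|R3)·P(R3) + P(C|R4)·P(R4)
      = 0.067·0.06 + 0.021·0.8 + 0.169·0.07 + 0.104·0.07
      = 0.00402 + 0.0168 + 0.01183 + 0.00728 = 0.03993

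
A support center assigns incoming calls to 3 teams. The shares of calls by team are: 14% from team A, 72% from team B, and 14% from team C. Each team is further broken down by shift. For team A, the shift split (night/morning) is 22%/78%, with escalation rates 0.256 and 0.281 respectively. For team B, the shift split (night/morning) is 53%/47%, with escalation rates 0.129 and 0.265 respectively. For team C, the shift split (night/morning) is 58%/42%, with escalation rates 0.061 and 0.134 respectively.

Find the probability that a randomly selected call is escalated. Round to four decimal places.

P(E|A) = 0.22·0.256 + 0.78·0.281 = 0.05632 + 0.21918 = 0.2755
P(E|B) = 0.53·0.129 + 0.47·0.265 = 0.06837 + 0.12455 = 0.19292
P(E|C) = 0.58·0.061 + 0.42·0.134 = 0.03538 + 0.05628 = 0.09166
By total probability over the outer partition,
P(E) = 0.14·0.2755 + 0.72·0.19292 + 0.14·0.09166
      = 0.03857 + 0.1389024 + 0.0128324 = 0.1903048

P(E) ≈ 0.1903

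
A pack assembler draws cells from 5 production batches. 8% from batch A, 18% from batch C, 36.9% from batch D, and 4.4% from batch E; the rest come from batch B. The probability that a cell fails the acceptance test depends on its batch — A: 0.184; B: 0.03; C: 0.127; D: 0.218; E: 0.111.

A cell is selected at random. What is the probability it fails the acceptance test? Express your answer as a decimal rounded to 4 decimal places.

P(F) ≈ 0.1327

P(B) = 1 − (0.08 + 0.18 + 0.369 + 0.044) = 0.327.
P(F) = P(F|A)·P(A) + P(F|B)·P(B) + P(F|C)·P(C) + P(F|D)·P(D) + P(F|E)·P(E)
      = 0.184·0.08 + 0.03·0.327 + 0.127·0.18 + 0.218·0.369 + 0.111·0.044
      = 0.01472 + 0.00981 + 0.02286 + 0.080442 + 0.004884 = 0.132716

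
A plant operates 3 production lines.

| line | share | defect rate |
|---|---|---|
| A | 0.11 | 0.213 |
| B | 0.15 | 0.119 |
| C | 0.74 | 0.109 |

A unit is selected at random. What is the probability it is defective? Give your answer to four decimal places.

Summing over the partition,
P(D) = P(D|A)·P(A) + P(D|B)·P(B) + P(D|C)·P(C)
      = 0.213·0.11 + 0.119·0.15 + 0.109·0.74
      = 0.02343 + 0.01785 + 0.08066 = 0.12194

0.1219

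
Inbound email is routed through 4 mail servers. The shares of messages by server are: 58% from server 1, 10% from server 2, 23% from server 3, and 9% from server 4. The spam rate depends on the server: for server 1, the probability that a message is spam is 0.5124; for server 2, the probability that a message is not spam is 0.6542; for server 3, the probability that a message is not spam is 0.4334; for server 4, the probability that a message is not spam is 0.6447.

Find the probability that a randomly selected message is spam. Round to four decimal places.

P(S) ≈ 0.4941

P(S|2) = 1 − 0.6542 = 0.3458.
P(S|3) = 1 − 0.4334 = 0.5666.
P(S|4) = 1 − 0.6447 = 0.3553.
P(S) = P(S|1)·P(1) + P(S|2)·P(2) + P(S|3)·P(3) + P(S|4)·P(4)
      = 0.5124·0.58 + 0.3458·0.1 + 0.5666·0.23 + 0.3553·0.09
      = 0.297192 + 0.03458 + 0.130318 + 0.031977 = 0.494067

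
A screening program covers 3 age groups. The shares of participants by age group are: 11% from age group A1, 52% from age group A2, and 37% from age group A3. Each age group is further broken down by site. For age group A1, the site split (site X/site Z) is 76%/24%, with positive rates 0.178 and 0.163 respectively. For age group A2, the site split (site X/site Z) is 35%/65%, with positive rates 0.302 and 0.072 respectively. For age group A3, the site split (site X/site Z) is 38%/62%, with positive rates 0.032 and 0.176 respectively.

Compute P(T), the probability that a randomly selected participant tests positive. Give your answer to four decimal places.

P(T) ≈ 0.1434

P(T|A1) = 0.76·0.178 + 0.24·0.163 = 0.13528 + 0.03912 = 0.1744
P(T|A2) = 0.35·0.302 + 0.65·0.072 = 0.1057 + 0.0468 = 0.1525
P(T|A3) = 0.38·0.032 + 0.62·0.176 = 0.01216 + 0.10912 = 0.12128
Then overall,
P(T) = 0.11·0.1744 + 0.52·0.1525 + 0.37·0.12128
      = 0.019184 + 0.0793 + 0.0448736 = 0.1433576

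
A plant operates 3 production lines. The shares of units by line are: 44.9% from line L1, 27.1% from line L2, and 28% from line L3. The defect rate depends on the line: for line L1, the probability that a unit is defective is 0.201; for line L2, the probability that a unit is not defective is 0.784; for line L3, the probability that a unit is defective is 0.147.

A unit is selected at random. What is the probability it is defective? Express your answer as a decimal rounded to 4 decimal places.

0.1899

P(D|L2) = 1 − 0.784 = 0.216.
By the law of total probability,
P(D) = P(D|L1)·P(L1) + P(D|L2)·P(L2) + P(D|L3)·P(L3)
      = 0.201·0.449 + 0.216·0.271 + 0.147·0.28
      = 0.090249 + 0.058536 + 0.04116 = 0.189945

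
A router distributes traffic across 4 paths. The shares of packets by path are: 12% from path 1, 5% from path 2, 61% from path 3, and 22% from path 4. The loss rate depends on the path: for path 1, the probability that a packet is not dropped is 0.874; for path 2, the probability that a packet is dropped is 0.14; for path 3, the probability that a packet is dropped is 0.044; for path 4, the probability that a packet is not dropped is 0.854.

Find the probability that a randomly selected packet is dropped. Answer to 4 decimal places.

0.0811

P(L|1) = 1 − 0.874 = 0.126.
P(L|4) = 1 − 0.854 = 0.146.
P(L) = P(L|1)·P(1) + P(L|2)·P(2) + P(L|3)·P(3) + P(L|4)·P(4)
      = 0.126·0.12 + 0.14·0.05 + 0.044·0.61 + 0.146·0.22
      = 0.01512 + 0.007 + 0.02684 + 0.03212 = 0.08108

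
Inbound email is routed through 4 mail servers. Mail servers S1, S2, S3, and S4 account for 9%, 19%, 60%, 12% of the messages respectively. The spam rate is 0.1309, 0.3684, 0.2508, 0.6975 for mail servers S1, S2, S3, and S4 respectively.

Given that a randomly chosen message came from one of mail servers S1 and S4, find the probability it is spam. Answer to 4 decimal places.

Let J = {S1, S4}.
P(J) = 0.09 + 0.12 = 0.21.
P(S ∩ J) = 0.1309·0.09 + 0.6975·0.12 = 0.011781 + 0.0837 = 0.095481.
P(S | J) = 0.095481 / 0.21 = 0.454671…

0.4547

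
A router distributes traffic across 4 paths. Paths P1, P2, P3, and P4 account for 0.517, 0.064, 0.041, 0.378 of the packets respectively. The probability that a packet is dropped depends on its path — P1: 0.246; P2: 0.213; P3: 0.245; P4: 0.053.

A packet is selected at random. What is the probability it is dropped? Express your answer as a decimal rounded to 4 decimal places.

P(L) ≈ 0.1709

P(L) = P(L|P1)·P(P1) + P(L|P2)·P(P2) + P(L|P3)·P(P3) + P(L|P4)·P(P4)
      = 0.246·0.517 + 0.213·0.064 + 0.245·0.041 + 0.053·0.378
      = 0.127182 + 0.013632 + 0.010045 + 0.020034 = 0.170893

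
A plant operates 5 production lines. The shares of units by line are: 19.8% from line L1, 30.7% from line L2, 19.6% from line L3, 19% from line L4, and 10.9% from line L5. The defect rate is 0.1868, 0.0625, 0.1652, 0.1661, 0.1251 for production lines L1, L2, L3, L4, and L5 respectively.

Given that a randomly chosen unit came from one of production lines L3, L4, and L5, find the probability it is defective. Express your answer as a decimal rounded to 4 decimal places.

P(D|S) ≈ 0.1567

Let S = {L3, L4, L5}.
P(S) = 0.196 + 0.19 + 0.109 = 0.495.
P(D ∩ S) = 0.1652·0.196 + 0.1661·0.19 + 0.1251·0.109 = 0.0323792 + 0.031559 + 0.0136359 = 0.0775741.
P(D | S) = 0.0775741 / 0.495 = 0.156715…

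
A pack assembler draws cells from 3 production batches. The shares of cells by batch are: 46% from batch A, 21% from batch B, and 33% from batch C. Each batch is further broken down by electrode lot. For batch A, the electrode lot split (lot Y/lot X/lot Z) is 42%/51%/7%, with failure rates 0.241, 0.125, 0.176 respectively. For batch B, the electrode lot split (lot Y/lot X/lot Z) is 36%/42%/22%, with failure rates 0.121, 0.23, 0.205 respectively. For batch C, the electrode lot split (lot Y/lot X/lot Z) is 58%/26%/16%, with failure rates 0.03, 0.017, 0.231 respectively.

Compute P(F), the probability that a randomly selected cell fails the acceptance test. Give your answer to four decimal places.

0.1399

P(F|A) = 0.42·0.241 + 0.51·0.125 + 0.07·0.176 = 0.10122 + 0.06375 + 0.01232 = 0.17729
P(F|B) = 0.36·0.121 + 0.42·0.23 + 0.22·0.205 = 0.04356 + 0.0966 + 0.0451 = 0.18526
P(F|C) = 0.58·0.03 + 0.26·0.017 + 0.16·0.231 = 0.0174 + 0.00442 + 0.03696 = 0.05878
By total probability over the outer partition,
P(F) = 0.46·0.17729 + 0.21·0.18526 + 0.33·0.05878
      = 0.0815534 + 0.0389046 + 0.0193974 = 0.1398554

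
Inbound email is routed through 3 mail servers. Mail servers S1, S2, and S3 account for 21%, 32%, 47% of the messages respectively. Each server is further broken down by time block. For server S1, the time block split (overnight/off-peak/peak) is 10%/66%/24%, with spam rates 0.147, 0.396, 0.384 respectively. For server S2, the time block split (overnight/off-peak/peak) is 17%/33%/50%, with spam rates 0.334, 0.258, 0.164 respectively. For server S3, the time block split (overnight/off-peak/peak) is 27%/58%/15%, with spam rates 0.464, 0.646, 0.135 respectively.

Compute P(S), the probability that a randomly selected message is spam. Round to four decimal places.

0.3935

P(S|S1) = 0.1·0.147 + 0.66·0.396 + 0.24·0.384 = 0.0147 + 0.26136 + 0.09216 = 0.36822
P(S|S2) = 0.17·0.334 + 0.33·0.258 + 0.5·0.164 = 0.05678 + 0.08514 + 0.082 = 0.22392
P(S|S3) = 0.27·0.464 + 0.58·0.646 + 0.15·0.135 = 0.12528 + 0.37468 + 0.02025 = 0.52021
Then overall,
P(S) = 0.21·0.36822 + 0.32·0.22392 + 0.47·0.52021
      = 0.0773262 + 0.0716544 + 0.2444987 = 0.3934793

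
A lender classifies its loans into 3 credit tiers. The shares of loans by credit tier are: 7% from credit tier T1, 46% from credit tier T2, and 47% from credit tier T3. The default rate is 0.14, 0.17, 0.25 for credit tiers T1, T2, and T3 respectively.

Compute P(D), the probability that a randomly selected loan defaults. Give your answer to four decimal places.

P(D) = P(D|T1)·P(T1) + P(D|T2)·P(T2) + P(D|T3)·P(T3)
      = 0.14·0.07 + 0.17·0.46 + 0.25·0.47
      = 0.0098 + 0.0782 + 0.1175 = 0.2055

P(D) ≈ 0.2055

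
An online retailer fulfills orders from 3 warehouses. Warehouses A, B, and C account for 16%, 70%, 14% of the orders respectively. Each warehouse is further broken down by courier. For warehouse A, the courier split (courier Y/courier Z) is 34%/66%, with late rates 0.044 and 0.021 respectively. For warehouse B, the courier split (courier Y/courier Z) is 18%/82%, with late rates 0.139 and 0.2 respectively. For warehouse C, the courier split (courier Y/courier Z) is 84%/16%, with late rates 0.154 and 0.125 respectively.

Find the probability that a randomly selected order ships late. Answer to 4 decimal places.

P(L|A) = 0.34·0.044 + 0.66·0.021 = 0.01496 + 0.01386 = 0.02882
P(L|B) = 0.18·0.139 + 0.82·0.2 = 0.02502 + 0.164 = 0.18902
P(L|C) = 0.84·0.154 + 0.16·0.125 = 0.12936 + 0.02 = 0.14936
Then overall,
P(L) = 0.16·0.02882 + 0.7·0.18902 + 0.14·0.14936
      = 0.0046112 + 0.132314 + 0.0209104 = 0.1578356

0.1578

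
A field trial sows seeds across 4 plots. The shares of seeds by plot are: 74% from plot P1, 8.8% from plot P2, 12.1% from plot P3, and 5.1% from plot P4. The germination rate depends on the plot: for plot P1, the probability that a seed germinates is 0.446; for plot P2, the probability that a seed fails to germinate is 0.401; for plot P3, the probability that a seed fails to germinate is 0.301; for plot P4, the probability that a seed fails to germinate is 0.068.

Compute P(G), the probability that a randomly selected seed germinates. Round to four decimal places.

P(G|P2) = 1 − 0.401 = 0.599.
P(G|P3) = 1 − 0.301 = 0.699.
P(G|P4) = 1 − 0.068 = 0.932.
P(G) = P(G|P1)·P(P1) + P(G|P2)·P(P2) + P(G|P3)·P(P3) + P(G|P4)·P(P4)
      = 0.446·0.74 + 0.599·0.088 + 0.699·0.121 + 0.932·0.051
      = 0.33004 + 0.052712 + 0.084579 + 0.047532 = 0.514863

P(G) ≈ 0.5149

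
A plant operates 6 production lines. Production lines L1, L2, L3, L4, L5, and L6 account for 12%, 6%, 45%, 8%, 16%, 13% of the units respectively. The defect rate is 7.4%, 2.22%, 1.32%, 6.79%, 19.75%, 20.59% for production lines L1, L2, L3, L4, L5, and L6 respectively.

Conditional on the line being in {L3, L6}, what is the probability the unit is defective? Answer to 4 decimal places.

Let S = {L3, L6}.
P(S) = 0.45 + 0.13 = 0.58.
P(D ∩ S) = 0.0132·0.45 + 0.2059·0.13 = 0.00594 + 0.026767 = 0.032707.
P(D | S) = 0.032707 / 0.58 = 0.056391…

0.0564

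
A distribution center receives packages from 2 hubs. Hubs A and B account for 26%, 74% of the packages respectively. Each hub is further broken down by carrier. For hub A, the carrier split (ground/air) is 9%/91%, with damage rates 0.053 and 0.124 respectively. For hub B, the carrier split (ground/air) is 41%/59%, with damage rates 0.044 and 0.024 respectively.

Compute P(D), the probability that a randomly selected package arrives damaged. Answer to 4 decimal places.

P(D|A) = 0.09·0.053 + 0.91·0.124 = 0.00477 + 0.11284 = 0.11761
P(D|B) = 0.41·0.044 + 0.59·0.024 = 0.01804 + 0.01416 = 0.0322
By total probability over the outer partition,
P(D) = 0.26·0.11761 + 0.74·0.0322
      = 0.0305786 + 0.023828 = 0.0544066

P(D) ≈ 0.0544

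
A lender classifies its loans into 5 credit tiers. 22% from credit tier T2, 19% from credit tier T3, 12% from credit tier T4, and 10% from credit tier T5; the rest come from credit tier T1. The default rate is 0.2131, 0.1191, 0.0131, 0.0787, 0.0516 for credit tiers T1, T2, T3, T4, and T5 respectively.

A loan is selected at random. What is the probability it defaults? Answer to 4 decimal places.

P(D) ≈ 0.1221

P(T1) = 1 − (0.22 + 0.19 + 0.12 + 0.1) = 0.37.
P(D) = P(D|T1)·P(T1) + P(D|T2)·P(T2) + P(D|T3)·P(T3) + P(D|T4)·P(T4) + P(D|T5)·P(T5)
      = 0.2131·0.37 + 0.1191·0.22 + 0.0131·0.19 + 0.0787·0.12 + 0.0516·0.1
      = 0.078847 + 0.026202 + 0.002489 + 0.009444 + 0.00516 = 0.122142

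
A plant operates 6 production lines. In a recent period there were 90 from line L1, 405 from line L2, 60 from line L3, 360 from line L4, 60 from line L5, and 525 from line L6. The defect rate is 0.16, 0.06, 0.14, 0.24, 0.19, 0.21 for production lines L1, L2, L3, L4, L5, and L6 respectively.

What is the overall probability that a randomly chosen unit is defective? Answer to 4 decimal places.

Total: 90 + 405 + 60 + 360 + 60 + 525 = 1500.
P(L1) = 90/1500 = 0.06. P(L2) = 405/1500 = 0.27. P(L3) = 60/1500 = 0.04. P(L4) = 360/1500 = 0.24. P(L5) = 60/1500 = 0.04. P(L6) = 525/1500 = 0.35.
P(D) = P(D|L1)·P(L1) + P(D|L2)·P(L2) + P(D|L3)·P(L3) + P(D|L4)·P(L4) + P(D|L5)·P(L5) + P(D|L6)·P(L6)
      = 0.16·0.06 + 0.06·0.27 + 0.14·0.04 + 0.24·0.24 + 0.19·0.04 + 0.21·0.35
      = 0.0096 + 0.0162 + 0.0056 + 0.0576 + 0.0076 + 0.0735 = 0.1701

P(D) ≈ 0.1701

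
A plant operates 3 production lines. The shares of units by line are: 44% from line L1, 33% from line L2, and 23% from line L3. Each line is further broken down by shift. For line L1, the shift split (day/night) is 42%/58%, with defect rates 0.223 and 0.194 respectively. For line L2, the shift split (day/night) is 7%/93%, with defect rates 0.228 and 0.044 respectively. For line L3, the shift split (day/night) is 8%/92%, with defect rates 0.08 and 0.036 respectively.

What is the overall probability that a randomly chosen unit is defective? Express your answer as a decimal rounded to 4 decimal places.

P(D) ≈ 0.1186

P(D|L1) = 0.42·0.223 + 0.58·0.194 = 0.09366 + 0.11252 = 0.20618
P(D|L2) = 0.07·0.228 + 0.93·0.044 = 0.01596 + 0.04092 = 0.05688
P(D|L3) = 0.08·0.08 + 0.92·0.036 = 0.0064 + 0.03312 = 0.03952
Then overall,
P(D) = 0.44·0.20618 + 0.33·0.05688 + 0.23·0.03952
      = 0.0907192 + 0.0187704 + 0.0090896 = 0.1185792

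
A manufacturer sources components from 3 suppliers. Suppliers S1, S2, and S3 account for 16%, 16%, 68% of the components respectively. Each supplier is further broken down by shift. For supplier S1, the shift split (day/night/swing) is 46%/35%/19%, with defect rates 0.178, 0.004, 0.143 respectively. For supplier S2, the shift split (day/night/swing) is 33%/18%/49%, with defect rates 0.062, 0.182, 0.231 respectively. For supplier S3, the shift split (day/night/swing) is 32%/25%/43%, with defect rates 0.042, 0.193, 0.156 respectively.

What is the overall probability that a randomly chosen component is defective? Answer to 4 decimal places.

P(D|S1) = 0.46·0.178 + 0.35·0.004 + 0.19·0.143 = 0.08188 + 0.0014 + 0.02717 = 0.11045
P(D|S2) = 0.33·0.062 + 0.18·0.182 + 0.49·0.231 = 0.02046 + 0.03276 + 0.11319 = 0.16641
P(D|S3) = 0.32·0.042 + 0.25·0.193 + 0.43·0.156 = 0.01344 + 0.04825 + 0.06708 = 0.12877
Then overall,
P(D) = 0.16·0.11045 + 0.16·0.16641 + 0.68·0.12877
      = 0.017672 + 0.0266256 + 0.0875636 = 0.1318612

0.1319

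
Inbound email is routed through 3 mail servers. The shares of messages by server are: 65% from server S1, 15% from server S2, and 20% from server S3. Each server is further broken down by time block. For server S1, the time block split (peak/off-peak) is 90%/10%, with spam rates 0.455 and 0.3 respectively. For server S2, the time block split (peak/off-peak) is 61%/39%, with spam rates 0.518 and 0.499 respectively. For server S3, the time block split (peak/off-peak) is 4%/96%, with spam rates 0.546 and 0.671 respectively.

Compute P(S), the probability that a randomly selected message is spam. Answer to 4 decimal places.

P(S|S1) = 0.9·0.455 + 0.1·0.3 = 0.4095 + 0.03 = 0.4395
P(S|S2) = 0.61·0.518 + 0.39·0.499 = 0.31598 + 0.19461 = 0.51059
P(S|S3) = 0.04·0.546 + 0.96·0.671 = 0.02184 + 0.64416 = 0.666
Then overall,
P(S) = 0.65·0.4395 + 0.15·0.51059 + 0.2·0.666
      = 0.285675 + 0.0765885 + 0.1332 = 0.4954635

P(S) ≈ 0.4955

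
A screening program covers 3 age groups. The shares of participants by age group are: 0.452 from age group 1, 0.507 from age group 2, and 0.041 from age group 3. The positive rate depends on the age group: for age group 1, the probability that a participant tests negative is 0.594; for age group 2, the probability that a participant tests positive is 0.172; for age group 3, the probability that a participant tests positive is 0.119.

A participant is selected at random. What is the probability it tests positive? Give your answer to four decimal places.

P(T|1) = 1 − 0.594 = 0.406.
Summing over the partition,
P(T) = P(T|1)·P(1) + P(T|2)·P(2) + P(T|3)·P(3)
      = 0.406·0.452 + 0.172·0.507 + 0.119·0.041
      = 0.183512 + 0.087204 + 0.004879 = 0.275595

P(T) ≈ 0.2756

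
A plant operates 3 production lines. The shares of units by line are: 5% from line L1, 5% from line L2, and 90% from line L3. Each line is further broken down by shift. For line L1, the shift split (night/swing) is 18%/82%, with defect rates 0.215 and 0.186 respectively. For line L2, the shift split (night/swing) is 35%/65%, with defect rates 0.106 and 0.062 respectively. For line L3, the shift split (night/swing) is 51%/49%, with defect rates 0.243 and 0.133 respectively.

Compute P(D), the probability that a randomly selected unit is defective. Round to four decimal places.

0.1836

P(D|L1) = 0.18·0.215 + 0.82·0.186 = 0.0387 + 0.15252 = 0.19122
P(D|L2) = 0.35·0.106 + 0.65·0.062 = 0.0371 + 0.0403 = 0.0774
P(D|L3) = 0.51·0.243 + 0.49·0.133 = 0.12393 + 0.06517 = 0.1891
By total probability over the outer partition,
P(D) = 0.05·0.19122 + 0.05·0.0774 + 0.9·0.1891
      = 0.009561 + 0.00387 + 0.17019 = 0.183621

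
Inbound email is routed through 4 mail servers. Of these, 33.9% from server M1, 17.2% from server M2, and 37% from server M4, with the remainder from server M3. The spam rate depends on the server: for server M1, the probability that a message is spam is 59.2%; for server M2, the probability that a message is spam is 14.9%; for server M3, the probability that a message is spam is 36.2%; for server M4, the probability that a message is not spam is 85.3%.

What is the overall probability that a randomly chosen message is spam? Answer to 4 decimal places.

P(M3) = 1 − (0.339 + 0.172 + 0.37) = 0.119.
P(S|M4) = 1 − 0.853 = 0.147.
Using total probability over the partition,
P(S) = P(S|M1)·P(M1) + P(S|M2)·P(M2) + P(S|M3)·P(M3) + P(S|M4)·P(M4)
      = 0.592·0.339 + 0.149·0.172 + 0.362·0.119 + 0.147·0.37
      = 0.200688 + 0.025628 + 0.043078 + 0.05439 = 0.323784

P(S) ≈ 0.3238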